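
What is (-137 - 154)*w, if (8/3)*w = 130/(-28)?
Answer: 56745/112 ≈ 506.65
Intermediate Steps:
w = -195/112 (w = 3*(130/(-28))/8 = 3*(130*(-1/28))/8 = (3/8)*(-65/14) = -195/112 ≈ -1.7411)
(-137 - 154)*w = (-137 - 154)*(-195/112) = -291*(-195/112) = 56745/112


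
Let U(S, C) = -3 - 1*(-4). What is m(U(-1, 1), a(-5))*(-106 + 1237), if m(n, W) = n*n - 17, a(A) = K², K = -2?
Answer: -18096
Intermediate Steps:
U(S, C) = 1 (U(S, C) = -3 + 4 = 1)
a(A) = 4 (a(A) = (-2)² = 4)
m(n, W) = -17 + n² (m(n, W) = n² - 17 = -17 + n²)
m(U(-1, 1), a(-5))*(-106 + 1237) = (-17 + 1²)*(-106 + 1237) = (-17 + 1)*1131 = -16*1131 = -18096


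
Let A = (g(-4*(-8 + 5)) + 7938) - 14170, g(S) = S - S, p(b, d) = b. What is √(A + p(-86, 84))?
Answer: 9*I*√78 ≈ 79.486*I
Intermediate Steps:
g(S) = 0
A = -6232 (A = (0 + 7938) - 14170 = 7938 - 14170 = -6232)
√(A + p(-86, 84)) = √(-6232 - 86) = √(-6318) = 9*I*√78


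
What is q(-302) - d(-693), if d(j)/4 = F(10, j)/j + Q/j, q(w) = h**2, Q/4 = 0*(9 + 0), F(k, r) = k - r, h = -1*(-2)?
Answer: 5584/693 ≈ 8.0577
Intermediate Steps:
h = 2
Q = 0 (Q = 4*(0*(9 + 0)) = 4*(0*9) = 4*0 = 0)
q(w) = 4 (q(w) = 2**2 = 4)
d(j) = 4*(10 - j)/j (d(j) = 4*((10 - j)/j + 0/j) = 4*((10 - j)/j + 0) = 4*((10 - j)/j) = 4*(10 - j)/j)
q(-302) - d(-693) = 4 - (-4 + 40/(-693)) = 4 - (-4 + 40*(-1/693)) = 4 - (-4 - 40/693) = 4 - 1*(-2812/693) = 4 + 2812/693 = 5584/693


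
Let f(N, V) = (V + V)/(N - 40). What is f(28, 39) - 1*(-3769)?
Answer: 7525/2 ≈ 3762.5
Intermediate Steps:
f(N, V) = 2*V/(-40 + N) (f(N, V) = (2*V)/(-40 + N) = 2*V/(-40 + N))
f(28, 39) - 1*(-3769) = 2*39/(-40 + 28) - 1*(-3769) = 2*39/(-12) + 3769 = 2*39*(-1/12) + 3769 = -13/2 + 3769 = 7525/2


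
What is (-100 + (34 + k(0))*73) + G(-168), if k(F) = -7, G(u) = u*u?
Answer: 30095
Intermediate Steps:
G(u) = u²
(-100 + (34 + k(0))*73) + G(-168) = (-100 + (34 - 7)*73) + (-168)² = (-100 + 27*73) + 28224 = (-100 + 1971) + 28224 = 1871 + 28224 = 30095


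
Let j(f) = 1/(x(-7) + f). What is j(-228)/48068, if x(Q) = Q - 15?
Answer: -1/12017000 ≈ -8.3215e-8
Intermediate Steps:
x(Q) = -15 + Q
j(f) = 1/(-22 + f) (j(f) = 1/((-15 - 7) + f) = 1/(-22 + f))
j(-228)/48068 = 1/(-22 - 228*48068) = (1/48068)/(-250) = -1/250*1/48068 = -1/12017000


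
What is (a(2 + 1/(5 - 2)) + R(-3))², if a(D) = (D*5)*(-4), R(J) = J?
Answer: 22201/9 ≈ 2466.8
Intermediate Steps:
a(D) = -20*D (a(D) = (5*D)*(-4) = -20*D)
(a(2 + 1/(5 - 2)) + R(-3))² = (-20*(2 + 1/(5 - 2)) - 3)² = (-20*(2 + 1/3) - 3)² = (-20*(2 + ⅓) - 3)² = (-20*7/3 - 3)² = (-140/3 - 3)² = (-149/3)² = 22201/9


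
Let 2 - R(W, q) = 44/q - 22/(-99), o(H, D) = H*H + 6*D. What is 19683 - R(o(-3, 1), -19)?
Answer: 3365093/171 ≈ 19679.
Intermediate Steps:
o(H, D) = H² + 6*D
R(W, q) = 16/9 - 44/q (R(W, q) = 2 - (44/q - 22/(-99)) = 2 - (44/q - 22*(-1/99)) = 2 - (44/q + 2/9) = 2 - (2/9 + 44/q) = 2 + (-2/9 - 44/q) = 16/9 - 44/q)
19683 - R(o(-3, 1), -19) = 19683 - (16/9 - 44/(-19)) = 19683 - (16/9 - 44*(-1/19)) = 19683 - (16/9 + 44/19) = 19683 - 1*700/171 = 19683 - 700/171 = 3365093/171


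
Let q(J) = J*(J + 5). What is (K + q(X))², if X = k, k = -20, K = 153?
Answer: 205209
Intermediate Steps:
X = -20
q(J) = J*(5 + J)
(K + q(X))² = (153 - 20*(5 - 20))² = (153 - 20*(-15))² = (153 + 300)² = 453² = 205209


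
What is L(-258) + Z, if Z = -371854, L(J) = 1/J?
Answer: -95938333/258 ≈ -3.7185e+5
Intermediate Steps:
L(-258) + Z = 1/(-258) - 371854 = -1/258 - 371854 = -95938333/258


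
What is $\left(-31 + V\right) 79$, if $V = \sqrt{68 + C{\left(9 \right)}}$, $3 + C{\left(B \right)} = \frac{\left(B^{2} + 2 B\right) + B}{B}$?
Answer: $-2449 + 79 \sqrt{77} \approx -1755.8$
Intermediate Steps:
$C{\left(B \right)} = -3 + \frac{B^{2} + 3 B}{B}$ ($C{\left(B \right)} = -3 + \frac{\left(B^{2} + 2 B\right) + B}{B} = -3 + \frac{B^{2} + 3 B}{B}$)
$V = \sqrt{77}$ ($V = \sqrt{68 + 9} = \sqrt{77} \approx 8.775$)
$\left(-31 + V\right) 79 = \left(-31 + \sqrt{77}\right) 79 = -2449 + 79 \sqrt{77}$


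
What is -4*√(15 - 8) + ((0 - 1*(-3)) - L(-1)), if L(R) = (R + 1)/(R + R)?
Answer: 3 - 4*√7 ≈ -7.5830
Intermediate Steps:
L(R) = (1 + R)/(2*R) (L(R) = (1 + R)/((2*R)) = (1 + R)*(1/(2*R)) = (1 + R)/(2*R))
-4*√(15 - 8) + ((0 - 1*(-3)) - L(-1)) = -4*√(15 - 8) + ((0 - 1*(-3)) - (1 - 1)/(2*(-1))) = -4*√7 + ((0 + 3) - (-1)*0/2) = -4*√7 + (3 - 1*0) = -4*√7 + (3 + 0) = -4*√7 + 3 = 3 - 4*√7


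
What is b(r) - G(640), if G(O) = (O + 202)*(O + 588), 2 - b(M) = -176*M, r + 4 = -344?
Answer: -1095222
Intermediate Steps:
r = -348 (r = -4 - 344 = -348)
b(M) = 2 + 176*M (b(M) = 2 - (-176)*M = 2 + 176*M)
G(O) = (202 + O)*(588 + O)
b(r) - G(640) = (2 + 176*(-348)) - (118776 + 640² + 790*640) = (2 - 61248) - (118776 + 409600 + 505600) = -61246 - 1*1033976 = -61246 - 1033976 = -1095222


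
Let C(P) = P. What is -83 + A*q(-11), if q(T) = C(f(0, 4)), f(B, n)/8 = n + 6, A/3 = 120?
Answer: 28717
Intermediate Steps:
A = 360 (A = 3*120 = 360)
f(B, n) = 48 + 8*n (f(B, n) = 8*(n + 6) = 8*(6 + n) = 48 + 8*n)
q(T) = 80 (q(T) = 48 + 8*4 = 48 + 32 = 80)
-83 + A*q(-11) = -83 + 360*80 = -83 + 28800 = 28717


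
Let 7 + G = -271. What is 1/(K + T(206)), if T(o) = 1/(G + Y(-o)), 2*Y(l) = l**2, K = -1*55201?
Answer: -20940/1155908939 ≈ -1.8116e-5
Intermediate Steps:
K = -55201
Y(l) = l**2/2
G = -278 (G = -7 - 271 = -278)
T(o) = 1/(-278 + o**2/2) (T(o) = 1/(-278 + (-o)**2/2) = 1/(-278 + o**2/2))
1/(K + T(206)) = 1/(-55201 + 2/(-556 + 206**2)) = 1/(-55201 + 2/(-556 + 42436)) = 1/(-55201 + 2/41880) = 1/(-55201 + 2*(1/41880)) = 1/(-55201 + 1/20940) = 1/(-1155908939/20940) = -20940/1155908939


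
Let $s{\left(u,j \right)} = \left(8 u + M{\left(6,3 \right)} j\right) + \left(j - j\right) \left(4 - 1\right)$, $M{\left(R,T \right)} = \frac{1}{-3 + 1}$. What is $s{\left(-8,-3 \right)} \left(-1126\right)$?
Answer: $70375$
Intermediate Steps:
$M{\left(R,T \right)} = - \frac{1}{2}$ ($M{\left(R,T \right)} = \frac{1}{-2} = - \frac{1}{2}$)
$s{\left(u,j \right)} = 8 u - \frac{j}{2}$ ($s{\left(u,j \right)} = \left(8 u - \frac{j}{2}\right) + \left(j - j\right) \left(4 - 1\right) = \left(8 u - \frac{j}{2}\right) + 0 \cdot 3 = \left(8 u - \frac{j}{2}\right) + 0 = 8 u - \frac{j}{2}$)
$s{\left(-8,-3 \right)} \left(-1126\right) = \left(8 \left(-8\right) - - \frac{3}{2}\right) \left(-1126\right) = \left(-64 + \frac{3}{2}\right) \left(-1126\right) = \left(- \frac{125}{2}\right) \left(-1126\right) = 70375$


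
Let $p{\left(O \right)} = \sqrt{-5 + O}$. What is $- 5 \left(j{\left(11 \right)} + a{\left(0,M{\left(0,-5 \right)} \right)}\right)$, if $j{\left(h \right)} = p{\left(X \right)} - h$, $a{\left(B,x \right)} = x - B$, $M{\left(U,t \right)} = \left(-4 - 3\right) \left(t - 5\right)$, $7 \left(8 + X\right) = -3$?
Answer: $-295 - \frac{5 i \sqrt{658}}{7} \approx -295.0 - 18.323 i$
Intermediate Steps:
$X = - \frac{59}{7}$ ($X = -8 + \frac{1}{7} \left(-3\right) = -8 - \frac{3}{7} = - \frac{59}{7} \approx -8.4286$)
$M{\left(U,t \right)} = 35 - 7 t$ ($M{\left(U,t \right)} = - 7 \left(-5 + t\right) = 35 - 7 t$)
$j{\left(h \right)} = - h + \frac{i \sqrt{658}}{7}$ ($j{\left(h \right)} = \sqrt{-5 - \frac{59}{7}} - h = \sqrt{- \frac{94}{7}} - h = \frac{i \sqrt{658}}{7} - h = - h + \frac{i \sqrt{658}}{7}$)
$- 5 \left(j{\left(11 \right)} + a{\left(0,M{\left(0,-5 \right)} \right)}\right) = - 5 \left(\left(\left(-1\right) 11 + \frac{i \sqrt{658}}{7}\right) + \left(\left(35 - -35\right) - 0\right)\right) = - 5 \left(\left(-11 + \frac{i \sqrt{658}}{7}\right) + \left(\left(35 + 35\right) + 0\right)\right) = - 5 \left(\left(-11 + \frac{i \sqrt{658}}{7}\right) + \left(70 + 0\right)\right) = - 5 \left(\left(-11 + \frac{i \sqrt{658}}{7}\right) + 70\right) = - 5 \left(59 + \frac{i \sqrt{658}}{7}\right) = -295 - \frac{5 i \sqrt{658}}{7}$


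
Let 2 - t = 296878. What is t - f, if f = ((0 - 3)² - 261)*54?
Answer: -283268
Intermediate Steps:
t = -296876 (t = 2 - 1*296878 = 2 - 296878 = -296876)
f = -13608 (f = ((-3)² - 261)*54 = (9 - 261)*54 = -252*54 = -13608)
t - f = -296876 - 1*(-13608) = -296876 + 13608 = -283268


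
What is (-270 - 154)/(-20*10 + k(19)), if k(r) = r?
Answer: 424/181 ≈ 2.3425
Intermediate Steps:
(-270 - 154)/(-20*10 + k(19)) = (-270 - 154)/(-20*10 + 19) = -424/(-200 + 19) = -424/(-181) = -424*(-1/181) = 424/181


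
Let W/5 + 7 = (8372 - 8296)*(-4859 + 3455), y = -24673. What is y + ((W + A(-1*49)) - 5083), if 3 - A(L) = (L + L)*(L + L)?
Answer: -572912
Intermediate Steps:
A(L) = 3 - 4*L**2 (A(L) = 3 - (L + L)*(L + L) = 3 - 2*L*2*L = 3 - 4*L**2)
W = -533555 (W = -35 + 5*((8372 - 8296)*(-4859 + 3455)) = -35 + 5*(76*(-1404)) = -35 + 5*(-106704) = -35 - 533520 = -533555)
y + ((W + A(-1*49)) - 5083) = -24673 + ((-533555 + (3 - 4*(-1*49)**2)) - 5083) = -24673 + ((-533555 + (3 - 4*(-49)**2)) - 5083) = -24673 + ((-533555 + (3 - 4*2401)) - 5083) = -24673 + ((-533555 + (3 - 9604)) - 5083) = -24673 + ((-533555 - 9601) - 5083) = -24673 + (-543156 - 5083) = -24673 - 548239 = -572912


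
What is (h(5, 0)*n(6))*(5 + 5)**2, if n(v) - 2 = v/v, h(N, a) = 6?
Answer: 1800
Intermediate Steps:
n(v) = 3 (n(v) = 2 + v/v = 2 + 1 = 3)
(h(5, 0)*n(6))*(5 + 5)**2 = (6*3)*(5 + 5)**2 = 18*10**2 = 18*100 = 1800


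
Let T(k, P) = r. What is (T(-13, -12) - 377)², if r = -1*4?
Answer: 145161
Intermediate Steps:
r = -4
T(k, P) = -4
(T(-13, -12) - 377)² = (-4 - 377)² = (-381)² = 145161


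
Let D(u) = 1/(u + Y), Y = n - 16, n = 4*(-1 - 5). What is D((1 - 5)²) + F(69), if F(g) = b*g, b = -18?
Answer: -29809/24 ≈ -1242.0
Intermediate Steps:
n = -24 (n = 4*(-6) = -24)
Y = -40 (Y = -24 - 16 = -40)
D(u) = 1/(-40 + u) (D(u) = 1/(u - 40) = 1/(-40 + u))
F(g) = -18*g
D((1 - 5)²) + F(69) = 1/(-40 + (1 - 5)²) - 18*69 = 1/(-40 + (-4)²) - 1242 = 1/(-40 + 16) - 1242 = 1/(-24) - 1242 = -1/24 - 1242 = -29809/24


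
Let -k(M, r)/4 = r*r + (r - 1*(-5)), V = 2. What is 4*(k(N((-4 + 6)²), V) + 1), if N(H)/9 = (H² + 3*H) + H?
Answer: -172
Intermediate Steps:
N(H) = 9*H² + 36*H (N(H) = 9*((H² + 3*H) + H) = 9*(H² + 4*H) = 9*H² + 36*H)
k(M, r) = -20 - 4*r - 4*r² (k(M, r) = -4*(r*r + (r - 1*(-5))) = -4*(r² + (r + 5)) = -4*(r² + (5 + r)) = -4*(5 + r + r²) = -20 - 4*r - 4*r²)
4*(k(N((-4 + 6)²), V) + 1) = 4*((-20 - 4*2 - 4*2²) + 1) = 4*((-20 - 8 - 4*4) + 1) = 4*((-20 - 8 - 16) + 1) = 4*(-44 + 1) = 4*(-43) = -172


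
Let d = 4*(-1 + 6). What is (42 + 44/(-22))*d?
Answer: 800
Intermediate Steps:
d = 20 (d = 4*5 = 20)
(42 + 44/(-22))*d = (42 + 44/(-22))*20 = (42 + 44*(-1/22))*20 = (42 - 2)*20 = 40*20 = 800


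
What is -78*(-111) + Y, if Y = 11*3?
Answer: 8691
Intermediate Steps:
Y = 33
-78*(-111) + Y = -78*(-111) + 33 = 8658 + 33 = 8691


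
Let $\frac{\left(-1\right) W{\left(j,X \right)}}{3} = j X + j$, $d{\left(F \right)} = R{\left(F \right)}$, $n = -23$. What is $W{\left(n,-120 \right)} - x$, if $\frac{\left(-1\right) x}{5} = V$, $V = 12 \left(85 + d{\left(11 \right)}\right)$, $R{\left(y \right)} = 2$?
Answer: $-2991$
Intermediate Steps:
$d{\left(F \right)} = 2$
$V = 1044$ ($V = 12 \left(85 + 2\right) = 12 \cdot 87 = 1044$)
$W{\left(j,X \right)} = - 3 j - 3 X j$ ($W{\left(j,X \right)} = - 3 \left(j X + j\right) = - 3 \left(X j + j\right) = - 3 \left(j + X j\right) = - 3 j - 3 X j$)
$x = -5220$ ($x = \left(-5\right) 1044 = -5220$)
$W{\left(n,-120 \right)} - x = \left(-3\right) \left(-23\right) \left(1 - 120\right) - -5220 = \left(-3\right) \left(-23\right) \left(-119\right) + 5220 = -8211 + 5220 = -2991$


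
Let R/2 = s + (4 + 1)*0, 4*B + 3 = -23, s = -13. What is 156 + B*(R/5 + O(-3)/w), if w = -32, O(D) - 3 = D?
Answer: 949/5 ≈ 189.80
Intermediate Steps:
O(D) = 3 + D
B = -13/2 (B = -3/4 + (1/4)*(-23) = -3/4 - 23/4 = -13/2 ≈ -6.5000)
R = -26 (R = 2*(-13 + (4 + 1)*0) = 2*(-13 + 5*0) = 2*(-13 + 0) = 2*(-13) = -26)
156 + B*(R/5 + O(-3)/w) = 156 - 13*(-26/5 + (3 - 3)/(-32))/2 = 156 - 13*(-26*1/5 + 0*(-1/32))/2 = 156 - 13*(-26/5 + 0)/2 = 156 - 13/2*(-26/5) = 156 + 169/5 = 949/5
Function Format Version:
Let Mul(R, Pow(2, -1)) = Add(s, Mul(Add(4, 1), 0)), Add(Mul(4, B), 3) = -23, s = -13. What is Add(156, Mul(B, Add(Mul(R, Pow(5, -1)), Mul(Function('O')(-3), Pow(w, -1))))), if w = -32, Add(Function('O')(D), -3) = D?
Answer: Rational(949, 5) ≈ 189.80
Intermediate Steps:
Function('O')(D) = Add(3, D)
B = Rational(-13, 2) (B = Add(Rational(-3, 4), Mul(Rational(1, 4), -23)) = Add(Rational(-3, 4), Rational(-23, 4)) = Rational(-13, 2) ≈ -6.5000)
R = -26 (R = Mul(2, Add(-13, Mul(Add(4, 1), 0))) = Mul(2, Add(-13, Mul(5, 0))) = Mul(2, Add(-13, 0)) = Mul(2, -13) = -26)
Add(156, Mul(B, Add(Mul(R, Pow(5, -1)), Mul(Function('O')(-3), Pow(w, -1))))) = Add(156, Mul(Rational(-13, 2), Add(Mul(-26, Pow(5, -1)), Mul(Add(3, -3), Pow(-32, -1))))) = Add(156, Mul(Rational(-13, 2), Add(Mul(-26, Rational(1, 5)), Mul(0, Rational(-1, 32))))) = Add(156, Mul(Rational(-13, 2), Add(Rational(-26, 5), 0))) = Add(156, Mul(Rational(-13, 2), Rational(-26, 5))) = Add(156, Rational(169, 5)) = Rational(949, 5)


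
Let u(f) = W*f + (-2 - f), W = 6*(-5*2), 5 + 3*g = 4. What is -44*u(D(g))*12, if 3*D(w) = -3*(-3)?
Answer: 97680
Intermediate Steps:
g = -⅓ (g = -5/3 + (⅓)*4 = -5/3 + 4/3 = -⅓ ≈ -0.33333)
D(w) = 3 (D(w) = (-3*(-3))/3 = (⅓)*9 = 3)
W = -60 (W = 6*(-10) = -60)
u(f) = -2 - 61*f (u(f) = -60*f + (-2 - f) = -2 - 61*f)
-44*u(D(g))*12 = -44*(-2 - 61*3)*12 = -44*(-2 - 183)*12 = -44*(-185)*12 = 8140*12 = 97680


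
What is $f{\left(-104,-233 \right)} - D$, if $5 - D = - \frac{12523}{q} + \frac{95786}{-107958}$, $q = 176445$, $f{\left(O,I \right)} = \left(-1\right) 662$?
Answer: $- \frac{2120617001429}{3174774885} \approx -667.96$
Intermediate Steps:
$f{\left(O,I \right)} = -662$
$D = \frac{18916027559}{3174774885}$ ($D = 5 - \left(- \frac{12523}{176445} + \frac{95786}{-107958}\right) = 5 - \left(\left(-12523\right) \frac{1}{176445} + 95786 \left(- \frac{1}{107958}\right)\right) = 5 - \left(- \frac{12523}{176445} - \frac{47893}{53979}\right) = 5 - - \frac{3042153134}{3174774885} = 5 + \frac{3042153134}{3174774885} = \frac{18916027559}{3174774885} \approx 5.9582$)
$f{\left(-104,-233 \right)} - D = -662 - \frac{18916027559}{3174774885} = - \frac{2120617001429}{3174774885}$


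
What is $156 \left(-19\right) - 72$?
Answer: $-3036$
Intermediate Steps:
$156 \left(-19\right) - 72 = -2964 - 72 = -3036$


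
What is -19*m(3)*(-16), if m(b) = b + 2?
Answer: 1520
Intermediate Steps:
m(b) = 2 + b
-19*m(3)*(-16) = -19*(2 + 3)*(-16) = -19*5*(-16) = -95*(-16) = 1520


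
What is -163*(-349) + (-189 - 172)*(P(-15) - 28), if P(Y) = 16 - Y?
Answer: 55804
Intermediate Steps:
-163*(-349) + (-189 - 172)*(P(-15) - 28) = -163*(-349) + (-189 - 172)*((16 - 1*(-15)) - 28) = 56887 - 361*((16 + 15) - 28) = 56887 - 361*(31 - 28) = 56887 - 361*3 = 56887 - 1083 = 55804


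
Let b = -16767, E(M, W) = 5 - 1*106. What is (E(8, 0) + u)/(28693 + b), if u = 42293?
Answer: 21096/5963 ≈ 3.5378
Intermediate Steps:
E(M, W) = -101 (E(M, W) = 5 - 106 = -101)
(E(8, 0) + u)/(28693 + b) = (-101 + 42293)/(28693 - 16767) = 42192/11926 = 42192*(1/11926) = 21096/5963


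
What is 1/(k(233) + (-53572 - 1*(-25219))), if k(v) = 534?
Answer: -1/27819 ≈ -3.5947e-5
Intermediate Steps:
1/(k(233) + (-53572 - 1*(-25219))) = 1/(534 + (-53572 - 1*(-25219))) = 1/(534 + (-53572 + 25219)) = 1/(534 - 28353) = 1/(-27819) = -1/27819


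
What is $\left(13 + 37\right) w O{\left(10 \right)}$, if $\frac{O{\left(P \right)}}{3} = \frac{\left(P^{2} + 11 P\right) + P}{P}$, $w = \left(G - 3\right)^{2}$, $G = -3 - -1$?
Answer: $82500$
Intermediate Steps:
$G = -2$ ($G = -3 + 1 = -2$)
$w = 25$ ($w = \left(-2 - 3\right)^{2} = \left(-5\right)^{2} = 25$)
$O{\left(P \right)} = \frac{3 \left(P^{2} + 12 P\right)}{P}$ ($O{\left(P \right)} = 3 \frac{\left(P^{2} + 11 P\right) + P}{P} = 3 \frac{P^{2} + 12 P}{P} = \frac{3 \left(P^{2} + 12 P\right)}{P}$)
$\left(13 + 37\right) w O{\left(10 \right)} = \left(13 + 37\right) 25 \left(36 + 3 \cdot 10\right) = 50 \cdot 25 \left(36 + 30\right) = 1250 \cdot 66 = 82500$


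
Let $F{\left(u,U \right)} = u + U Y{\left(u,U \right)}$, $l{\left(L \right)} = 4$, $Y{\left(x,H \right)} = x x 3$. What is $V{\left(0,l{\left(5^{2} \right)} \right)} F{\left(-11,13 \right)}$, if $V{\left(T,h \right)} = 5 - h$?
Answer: $4708$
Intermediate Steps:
$Y{\left(x,H \right)} = 3 x^{2}$ ($Y{\left(x,H \right)} = x^{2} \cdot 3 = 3 x^{2}$)
$F{\left(u,U \right)} = u + 3 U u^{2}$ ($F{\left(u,U \right)} = u + U 3 u^{2} = u + 3 U u^{2}$)
$V{\left(0,l{\left(5^{2} \right)} \right)} F{\left(-11,13 \right)} = \left(5 - 4\right) \left(- 11 \left(1 + 3 \cdot 13 \left(-11\right)\right)\right) = \left(5 - 4\right) \left(- 11 \left(1 - 429\right)\right) = 1 \left(\left(-11\right) \left(-428\right)\right) = 1 \cdot 4708 = 4708$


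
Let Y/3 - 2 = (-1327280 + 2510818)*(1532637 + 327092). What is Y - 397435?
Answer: 6603179426177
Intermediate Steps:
Y = 6603179823612 (Y = 6 + 3*((-1327280 + 2510818)*(1532637 + 327092)) = 6 + 3*(1183538*1859729) = 6 + 3*2201059941202 = 6 + 6603179823606 = 6603179823612)
Y - 397435 = 6603179823612 - 397435 = 6603179426177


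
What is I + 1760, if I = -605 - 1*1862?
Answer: -707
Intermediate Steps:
I = -2467 (I = -605 - 1862 = -2467)
I + 1760 = -2467 + 1760 = -707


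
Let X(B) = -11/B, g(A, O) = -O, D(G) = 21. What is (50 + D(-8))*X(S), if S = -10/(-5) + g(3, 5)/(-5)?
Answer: -781/3 ≈ -260.33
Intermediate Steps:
S = 3 (S = -10/(-5) - 1*5/(-5) = -10*(-⅕) - 5*(-⅕) = 2 + 1 = 3)
(50 + D(-8))*X(S) = (50 + 21)*(-11/3) = 71*(-11*⅓) = 71*(-11/3) = -781/3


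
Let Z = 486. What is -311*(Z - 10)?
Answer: -148036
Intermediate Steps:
-311*(Z - 10) = -311*(486 - 10) = -311*476 = -148036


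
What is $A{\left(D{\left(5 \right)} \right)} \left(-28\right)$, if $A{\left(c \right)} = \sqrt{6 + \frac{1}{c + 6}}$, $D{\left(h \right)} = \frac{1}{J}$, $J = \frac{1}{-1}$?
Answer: $- \frac{28 \sqrt{155}}{5} \approx -69.719$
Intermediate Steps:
$J = -1$
$D{\left(h \right)} = -1$ ($D{\left(h \right)} = \frac{1}{-1} = -1$)
$A{\left(c \right)} = \sqrt{6 + \frac{1}{6 + c}}$
$A{\left(D{\left(5 \right)} \right)} \left(-28\right) = \sqrt{\frac{37 + 6 \left(-1\right)}{6 - 1}} \left(-28\right) = \sqrt{\frac{37 - 6}{5}} \left(-28\right) = \sqrt{\frac{1}{5} \cdot 31} \left(-28\right) = \sqrt{\frac{31}{5}} \left(-28\right) = \frac{\sqrt{155}}{5} \left(-28\right) = - \frac{28 \sqrt{155}}{5}$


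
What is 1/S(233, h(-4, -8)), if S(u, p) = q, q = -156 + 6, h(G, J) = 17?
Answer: -1/150 ≈ -0.0066667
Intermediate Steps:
q = -150
S(u, p) = -150
1/S(233, h(-4, -8)) = 1/(-150) = -1/150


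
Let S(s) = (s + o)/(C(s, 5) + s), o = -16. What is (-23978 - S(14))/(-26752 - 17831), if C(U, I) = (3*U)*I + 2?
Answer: 903171/1679293 ≈ 0.53783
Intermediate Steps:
C(U, I) = 2 + 3*I*U (C(U, I) = 3*I*U + 2 = 2 + 3*I*U)
S(s) = (-16 + s)/(2 + 16*s) (S(s) = (s - 16)/((2 + 3*5*s) + s) = (-16 + s)/((2 + 15*s) + s) = (-16 + s)/(2 + 16*s))
(-23978 - S(14))/(-26752 - 17831) = (-23978 - (-16 + 14)/(2*(1 + 8*14)))/(-26752 - 17831) = (-23978 - (-2)/(2*(1 + 112)))/(-44583) = (-23978 - (-2)/(2*113))*(-1/44583) = (-23978 - 1*(-1/113))*(-1/44583) = (-23978 + 1/113)*(-1/44583) = -2709513/113*(-1/44583) = 903171/1679293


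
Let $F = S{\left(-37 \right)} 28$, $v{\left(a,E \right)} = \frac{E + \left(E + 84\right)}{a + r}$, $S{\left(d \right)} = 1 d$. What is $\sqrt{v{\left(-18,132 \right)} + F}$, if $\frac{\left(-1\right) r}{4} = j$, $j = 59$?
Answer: $\frac{i \sqrt{16731742}}{127} \approx 32.208 i$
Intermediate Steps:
$r = -236$ ($r = \left(-4\right) 59 = -236$)
$S{\left(d \right)} = d$
$v{\left(a,E \right)} = \frac{84 + 2 E}{-236 + a}$ ($v{\left(a,E \right)} = \frac{E + \left(E + 84\right)}{a - 236} = \frac{E + \left(84 + E\right)}{-236 + a} = \frac{84 + 2 E}{-236 + a}$)
$F = -1036$ ($F = \left(-37\right) 28 = -1036$)
$\sqrt{v{\left(-18,132 \right)} + F} = \sqrt{\frac{2 \left(42 + 132\right)}{-236 - 18} - 1036} = \sqrt{2 \frac{1}{-254} \cdot 174 - 1036} = \sqrt{2 \left(- \frac{1}{254}\right) 174 - 1036} = \sqrt{- \frac{174}{127} - 1036} = \sqrt{- \frac{131746}{127}} = \frac{i \sqrt{16731742}}{127}$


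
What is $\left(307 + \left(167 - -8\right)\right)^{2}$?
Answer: $232324$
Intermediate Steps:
$\left(307 + \left(167 - -8\right)\right)^{2} = \left(307 + \left(167 + 8\right)\right)^{2} = \left(307 + 175\right)^{2} = 482^{2} = 232324$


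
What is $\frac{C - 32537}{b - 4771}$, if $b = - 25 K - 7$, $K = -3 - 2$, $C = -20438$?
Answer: $\frac{52975}{4653} \approx 11.385$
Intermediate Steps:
$K = -5$ ($K = -3 - 2 = -5$)
$b = 118$ ($b = \left(-25\right) \left(-5\right) - 7 = 125 - 7 = 118$)
$\frac{C - 32537}{b - 4771} = \frac{-20438 - 32537}{118 - 4771} = - \frac{52975}{-4653} = \left(-52975\right) \left(- \frac{1}{4653}\right) = \frac{52975}{4653}$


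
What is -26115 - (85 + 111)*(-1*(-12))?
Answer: -28467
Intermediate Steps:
-26115 - (85 + 111)*(-1*(-12)) = -26115 - 196*12 = -26115 - 1*2352 = -26115 - 2352 = -28467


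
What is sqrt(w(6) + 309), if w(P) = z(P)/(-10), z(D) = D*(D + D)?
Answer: sqrt(7545)/5 ≈ 17.372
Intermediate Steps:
z(D) = 2*D**2 (z(D) = D*(2*D) = 2*D**2)
w(P) = -P**2/5 (w(P) = (2*P**2)/(-10) = (2*P**2)*(-1/10) = -P**2/5)
sqrt(w(6) + 309) = sqrt(-1/5*6**2 + 309) = sqrt(-1/5*36 + 309) = sqrt(-36/5 + 309) = sqrt(1509/5) = sqrt(7545)/5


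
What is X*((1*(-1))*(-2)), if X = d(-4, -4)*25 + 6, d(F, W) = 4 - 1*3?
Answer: 62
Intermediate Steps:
d(F, W) = 1 (d(F, W) = 4 - 3 = 1)
X = 31 (X = 1*25 + 6 = 25 + 6 = 31)
X*((1*(-1))*(-2)) = 31*((1*(-1))*(-2)) = 31*(-1*(-2)) = 31*2 = 62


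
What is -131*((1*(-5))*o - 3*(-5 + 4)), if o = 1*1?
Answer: 262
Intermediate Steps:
o = 1
-131*((1*(-5))*o - 3*(-5 + 4)) = -131*((1*(-5))*1 - 3*(-5 + 4)) = -131*(-5*1 - 3*(-1)) = -131*(-5 + 3) = -131*(-2) = 262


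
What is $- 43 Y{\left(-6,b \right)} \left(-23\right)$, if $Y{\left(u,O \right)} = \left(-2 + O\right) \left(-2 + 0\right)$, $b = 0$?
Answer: $3956$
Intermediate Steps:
$Y{\left(u,O \right)} = 4 - 2 O$ ($Y{\left(u,O \right)} = \left(-2 + O\right) \left(-2\right) = 4 - 2 O$)
$- 43 Y{\left(-6,b \right)} \left(-23\right) = - 43 \left(4 - 0\right) \left(-23\right) = - 43 \left(4 + 0\right) \left(-23\right) = \left(-43\right) 4 \left(-23\right) = \left(-172\right) \left(-23\right) = 3956$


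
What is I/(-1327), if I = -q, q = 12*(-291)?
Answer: -3492/1327 ≈ -2.6315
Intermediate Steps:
q = -3492
I = 3492 (I = -1*(-3492) = 3492)
I/(-1327) = 3492/(-1327) = 3492*(-1/1327) = -3492/1327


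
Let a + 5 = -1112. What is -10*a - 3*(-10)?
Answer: 11200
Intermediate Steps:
a = -1117 (a = -5 - 1112 = -1117)
-10*a - 3*(-10) = -10*(-1117) - 3*(-10) = 11170 + 30 = 11200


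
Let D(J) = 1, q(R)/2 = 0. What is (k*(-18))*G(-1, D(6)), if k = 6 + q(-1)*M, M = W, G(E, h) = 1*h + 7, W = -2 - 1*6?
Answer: -864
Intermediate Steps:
q(R) = 0 (q(R) = 2*0 = 0)
W = -8 (W = -2 - 6 = -8)
G(E, h) = 7 + h (G(E, h) = h + 7 = 7 + h)
M = -8
k = 6 (k = 6 + 0*(-8) = 6 + 0 = 6)
(k*(-18))*G(-1, D(6)) = (6*(-18))*(7 + 1) = -108*8 = -864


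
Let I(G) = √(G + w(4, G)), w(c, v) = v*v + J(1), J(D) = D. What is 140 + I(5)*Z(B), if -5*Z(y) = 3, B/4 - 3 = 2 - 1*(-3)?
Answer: 140 - 3*√31/5 ≈ 136.66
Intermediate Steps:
B = 32 (B = 12 + 4*(2 - 1*(-3)) = 12 + 4*(2 + 3) = 12 + 4*5 = 12 + 20 = 32)
Z(y) = -⅗ (Z(y) = -⅕*3 = -⅗)
w(c, v) = 1 + v² (w(c, v) = v*v + 1 = v² + 1 = 1 + v²)
I(G) = √(1 + G + G²) (I(G) = √(G + (1 + G²)) = √(1 + G + G²))
140 + I(5)*Z(B) = 140 + √(1 + 5 + 5²)*(-⅗) = 140 + √(1 + 5 + 25)*(-⅗) = 140 + √31*(-⅗) = 140 - 3*√31/5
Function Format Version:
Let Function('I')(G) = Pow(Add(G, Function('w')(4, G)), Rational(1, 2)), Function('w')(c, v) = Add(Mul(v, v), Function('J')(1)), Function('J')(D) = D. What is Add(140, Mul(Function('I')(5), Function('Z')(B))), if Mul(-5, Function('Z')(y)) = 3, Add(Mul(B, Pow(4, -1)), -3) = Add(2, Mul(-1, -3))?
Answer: Add(140, Mul(Rational(-3, 5), Pow(31, Rational(1, 2)))) ≈ 136.66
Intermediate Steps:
B = 32 (B = Add(12, Mul(4, Add(2, Mul(-1, -3)))) = Add(12, Mul(4, Add(2, 3))) = Add(12, Mul(4, 5)) = Add(12, 20) = 32)
Function('Z')(y) = Rational(-3, 5) (Function('Z')(y) = Mul(Rational(-1, 5), 3) = Rational(-3, 5))
Function('w')(c, v) = Add(1, Pow(v, 2)) (Function('w')(c, v) = Add(Mul(v, v), 1) = Add(Pow(v, 2), 1) = Add(1, Pow(v, 2)))
Function('I')(G) = Pow(Add(1, G, Pow(G, 2)), Rational(1, 2)) (Function('I')(G) = Pow(Add(G, Add(1, Pow(G, 2))), Rational(1, 2)) = Pow(Add(1, G, Pow(G, 2)), Rational(1, 2)))
Add(140, Mul(Function('I')(5), Function('Z')(B))) = Add(140, Mul(Pow(Add(1, 5, Pow(5, 2)), Rational(1, 2)), Rational(-3, 5))) = Add(140, Mul(Pow(Add(1, 5, 25), Rational(1, 2)), Rational(-3, 5))) = Add(140, Mul(Pow(31, Rational(1, 2)), Rational(-3, 5))) = Add(140, Mul(Rational(-3, 5), Pow(31, Rational(1, 2))))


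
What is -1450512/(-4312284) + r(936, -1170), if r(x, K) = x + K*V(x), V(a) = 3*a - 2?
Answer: -1179439739112/359357 ≈ -3.2821e+6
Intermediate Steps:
V(a) = -2 + 3*a
r(x, K) = x + K*(-2 + 3*x)
-1450512/(-4312284) + r(936, -1170) = -1450512/(-4312284) + (936 - 1170*(-2 + 3*936)) = -1450512*(-1/4312284) + (936 - 1170*(-2 + 2808)) = 120876/359357 + (936 - 1170*2806) = 120876/359357 + (936 - 3283020) = 120876/359357 - 3282084 = -1179439739112/359357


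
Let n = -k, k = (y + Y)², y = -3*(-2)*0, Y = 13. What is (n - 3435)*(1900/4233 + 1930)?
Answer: -1732377080/249 ≈ -6.9573e+6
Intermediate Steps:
y = 0 (y = 6*0 = 0)
k = 169 (k = (0 + 13)² = 13² = 169)
n = -169 (n = -1*169 = -169)
(n - 3435)*(1900/4233 + 1930) = (-169 - 3435)*(1900/4233 + 1930) = -3604*(1900*(1/4233) + 1930) = -3604*(1900/4233 + 1930) = -3604*8171590/4233 = -1732377080/249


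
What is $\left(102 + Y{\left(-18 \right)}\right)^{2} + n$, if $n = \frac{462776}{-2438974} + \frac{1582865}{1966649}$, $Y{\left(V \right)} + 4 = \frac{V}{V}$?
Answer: $\frac{23507241840017906}{2398302889063} \approx 9801.6$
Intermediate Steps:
$Y{\left(V \right)} = -3$ ($Y{\left(V \right)} = -4 + \frac{V}{V} = -4 + 1 = -3$)
$n = \frac{1475224311443}{2398302889063}$ ($n = 462776 \left(- \frac{1}{2438974}\right) + 1582865 \cdot \frac{1}{1966649} = - \frac{231388}{1219487} + \frac{1582865}{1966649} = \frac{1475224311443}{2398302889063} \approx 0.61511$)
$\left(102 + Y{\left(-18 \right)}\right)^{2} + n = \left(102 - 3\right)^{2} + \frac{1475224311443}{2398302889063} = 99^{2} + \frac{1475224311443}{2398302889063} = 9801 + \frac{1475224311443}{2398302889063} = \frac{23507241840017906}{2398302889063}$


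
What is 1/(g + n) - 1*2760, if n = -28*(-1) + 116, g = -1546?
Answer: -3869521/1402 ≈ -2760.0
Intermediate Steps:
n = 144 (n = 28 + 116 = 144)
1/(g + n) - 1*2760 = 1/(-1546 + 144) - 1*2760 = 1/(-1402) - 2760 = -1/1402 - 2760 = -3869521/1402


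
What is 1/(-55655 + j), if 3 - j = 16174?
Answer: -1/71826 ≈ -1.3923e-5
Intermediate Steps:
j = -16171 (j = 3 - 1*16174 = 3 - 16174 = -16171)
1/(-55655 + j) = 1/(-55655 - 16171) = 1/(-71826) = -1/71826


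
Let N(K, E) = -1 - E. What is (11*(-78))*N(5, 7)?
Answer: 6864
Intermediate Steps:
(11*(-78))*N(5, 7) = (11*(-78))*(-1 - 1*7) = -858*(-1 - 7) = -858*(-8) = 6864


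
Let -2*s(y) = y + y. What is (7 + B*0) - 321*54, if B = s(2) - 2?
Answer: -17327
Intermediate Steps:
s(y) = -y (s(y) = -(y + y)/2 = -y)
B = -4 (B = -1*2 - 2 = -2 - 2 = -4)
(7 + B*0) - 321*54 = (7 - 4*0) - 321*54 = (7 + 0) - 17334 = 7 - 17334 = -17327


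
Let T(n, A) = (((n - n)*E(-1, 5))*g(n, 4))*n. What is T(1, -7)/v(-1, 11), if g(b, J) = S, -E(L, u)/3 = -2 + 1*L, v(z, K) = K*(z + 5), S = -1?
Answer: 0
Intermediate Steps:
v(z, K) = K*(5 + z)
E(L, u) = 6 - 3*L (E(L, u) = -3*(-2 + 1*L) = -3*(-2 + L) = 6 - 3*L)
g(b, J) = -1
T(n, A) = 0 (T(n, A) = (((n - n)*(6 - 3*(-1)))*(-1))*n = ((0*(6 + 3))*(-1))*n = ((0*9)*(-1))*n = (0*(-1))*n = 0*n = 0)
T(1, -7)/v(-1, 11) = 0/((11*(5 - 1))) = 0/((11*4)) = 0/44 = 0*(1/44) = 0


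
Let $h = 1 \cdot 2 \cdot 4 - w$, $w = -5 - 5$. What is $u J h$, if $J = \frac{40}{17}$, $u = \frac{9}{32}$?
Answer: $\frac{405}{34} \approx 11.912$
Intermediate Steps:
$u = \frac{9}{32}$ ($u = 9 \cdot \frac{1}{32} = \frac{9}{32} \approx 0.28125$)
$w = -10$
$h = 18$ ($h = 1 \cdot 2 \cdot 4 - -10 = 2 \cdot 4 + 10 = 8 + 10 = 18$)
$J = \frac{40}{17}$ ($J = 40 \cdot \frac{1}{17} = \frac{40}{17} \approx 2.3529$)
$u J h = \frac{9}{32} \cdot \frac{40}{17} \cdot 18 = \frac{45}{68} \cdot 18 = \frac{405}{34}$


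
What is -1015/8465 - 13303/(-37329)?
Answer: 14944192/63197997 ≈ 0.23647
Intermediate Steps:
-1015/8465 - 13303/(-37329) = -1015*1/8465 - 13303*(-1/37329) = -203/1693 + 13303/37329 = 14944192/63197997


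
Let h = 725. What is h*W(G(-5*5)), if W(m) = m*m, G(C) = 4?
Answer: 11600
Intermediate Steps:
W(m) = m²
h*W(G(-5*5)) = 725*4² = 725*16 = 11600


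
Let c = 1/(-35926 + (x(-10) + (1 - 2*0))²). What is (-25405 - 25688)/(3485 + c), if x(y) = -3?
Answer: -1835362746/125188169 ≈ -14.661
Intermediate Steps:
c = -1/35922 (c = 1/(-35926 + (-3 + (1 - 2*0))²) = 1/(-35926 + (-3 + (1 + 0))²) = 1/(-35926 + (-3 + 1)²) = 1/(-35926 + (-2)²) = 1/(-35926 + 4) = 1/(-35922) = -1/35922 ≈ -2.7838e-5)
(-25405 - 25688)/(3485 + c) = (-25405 - 25688)/(3485 - 1/35922) = -51093/125188169/35922 = -51093*35922/125188169 = -1835362746/125188169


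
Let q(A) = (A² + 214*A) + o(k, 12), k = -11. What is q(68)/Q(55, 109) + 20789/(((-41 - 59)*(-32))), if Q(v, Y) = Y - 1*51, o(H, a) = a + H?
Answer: 31286081/92800 ≈ 337.13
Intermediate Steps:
o(H, a) = H + a
Q(v, Y) = -51 + Y (Q(v, Y) = Y - 51 = -51 + Y)
q(A) = 1 + A² + 214*A (q(A) = (A² + 214*A) + (-11 + 12) = (A² + 214*A) + 1 = 1 + A² + 214*A)
q(68)/Q(55, 109) + 20789/(((-41 - 59)*(-32))) = (1 + 68² + 214*68)/(-51 + 109) + 20789/(((-41 - 59)*(-32))) = (1 + 4624 + 14552)/58 + 20789/((-100*(-32))) = 19177*(1/58) + 20789/3200 = 19177/58 + 20789*(1/3200) = 19177/58 + 20789/3200 = 31286081/92800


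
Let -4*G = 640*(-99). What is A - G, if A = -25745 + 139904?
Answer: 98319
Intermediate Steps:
A = 114159
G = 15840 (G = -160*(-99) = -¼*(-63360) = 15840)
A - G = 114159 - 1*15840 = 114159 - 15840 = 98319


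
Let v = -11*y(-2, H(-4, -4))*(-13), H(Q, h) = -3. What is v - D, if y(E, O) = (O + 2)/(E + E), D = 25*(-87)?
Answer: 8843/4 ≈ 2210.8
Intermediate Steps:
D = -2175
y(E, O) = (2 + O)/(2*E) (y(E, O) = (2 + O)/((2*E)) = (2 + O)*(1/(2*E)) = (2 + O)/(2*E))
v = 143/4 (v = -11*(2 - 3)/(2*(-2))*(-13) = -11*(-1)*(-1)/(2*2)*(-13) = -11*1/4*(-13) = -11/4*(-13) = 143/4 ≈ 35.750)
v - D = 143/4 - 1*(-2175) = 143/4 + 2175 = 8843/4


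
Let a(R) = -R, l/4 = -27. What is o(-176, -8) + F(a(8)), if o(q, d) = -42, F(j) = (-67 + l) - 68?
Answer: -285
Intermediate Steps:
l = -108 (l = 4*(-27) = -108)
F(j) = -243 (F(j) = (-67 - 108) - 68 = -175 - 68 = -243)
o(-176, -8) + F(a(8)) = -42 - 243 = -285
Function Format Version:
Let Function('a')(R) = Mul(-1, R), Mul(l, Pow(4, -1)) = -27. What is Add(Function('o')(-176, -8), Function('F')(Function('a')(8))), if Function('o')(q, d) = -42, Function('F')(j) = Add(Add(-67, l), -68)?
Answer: -285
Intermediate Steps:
l = -108 (l = Mul(4, -27) = -108)
Function('F')(j) = -243 (Function('F')(j) = Add(Add(-67, -108), -68) = Add(-175, -68) = -243)
Add(Function('o')(-176, -8), Function('F')(Function('a')(8))) = Add(-42, -243) = -285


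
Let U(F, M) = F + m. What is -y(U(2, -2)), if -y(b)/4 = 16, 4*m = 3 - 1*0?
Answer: 64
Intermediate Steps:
m = 3/4 (m = (3 - 1*0)/4 = (3 + 0)/4 = (1/4)*3 = 3/4 ≈ 0.75000)
U(F, M) = 3/4 + F (U(F, M) = F + 3/4 = 3/4 + F)
y(b) = -64 (y(b) = -4*16 = -64)
-y(U(2, -2)) = -1*(-64) = 64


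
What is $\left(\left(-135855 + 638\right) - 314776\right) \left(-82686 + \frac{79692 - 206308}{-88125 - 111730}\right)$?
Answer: $\frac{7436172085712602}{199855} \approx 3.7208 \cdot 10^{10}$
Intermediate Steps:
$\left(\left(-135855 + 638\right) - 314776\right) \left(-82686 + \frac{79692 - 206308}{-88125 - 111730}\right) = \left(-135217 - 314776\right) \left(-82686 - \frac{126616}{-199855}\right) = - 449993 \left(-82686 - - \frac{126616}{199855}\right) = - 449993 \left(-82686 + \frac{126616}{199855}\right) = \left(-449993\right) \left(- \frac{16525083914}{199855}\right) = \frac{7436172085712602}{199855}$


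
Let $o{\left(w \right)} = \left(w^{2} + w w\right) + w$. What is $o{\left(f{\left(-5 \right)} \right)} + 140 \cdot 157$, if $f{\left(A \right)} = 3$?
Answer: $22001$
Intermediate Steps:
$o{\left(w \right)} = w + 2 w^{2}$ ($o{\left(w \right)} = \left(w^{2} + w^{2}\right) + w = 2 w^{2} + w = w + 2 w^{2}$)
$o{\left(f{\left(-5 \right)} \right)} + 140 \cdot 157 = 3 \left(1 + 2 \cdot 3\right) + 140 \cdot 157 = 3 \left(1 + 6\right) + 21980 = 3 \cdot 7 + 21980 = 21 + 21980 = 22001$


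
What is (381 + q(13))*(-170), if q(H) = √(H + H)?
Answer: -64770 - 170*√26 ≈ -65637.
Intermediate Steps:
q(H) = √2*√H (q(H) = √(2*H) = √2*√H)
(381 + q(13))*(-170) = (381 + √2*√13)*(-170) = (381 + √26)*(-170) = -64770 - 170*√26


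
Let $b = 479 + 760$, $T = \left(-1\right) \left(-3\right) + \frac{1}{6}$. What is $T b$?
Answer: $\frac{7847}{2} \approx 3923.5$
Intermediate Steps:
$T = \frac{19}{6}$ ($T = 3 + \frac{1}{6} = \frac{19}{6} \approx 3.1667$)
$b = 1239$
$T b = \frac{19}{6} \cdot 1239 = \frac{7847}{2}$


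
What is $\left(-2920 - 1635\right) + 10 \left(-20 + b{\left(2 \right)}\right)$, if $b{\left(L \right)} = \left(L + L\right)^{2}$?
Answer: $-4595$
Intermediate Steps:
$b{\left(L \right)} = 4 L^{2}$ ($b{\left(L \right)} = \left(2 L\right)^{2} = 4 L^{2}$)
$\left(-2920 - 1635\right) + 10 \left(-20 + b{\left(2 \right)}\right) = \left(-2920 - 1635\right) + 10 \left(-20 + 4 \cdot 2^{2}\right) = -4555 + 10 \left(-20 + 4 \cdot 4\right) = -4555 + 10 \left(-20 + 16\right) = -4555 + 10 \left(-4\right) = -4555 - 40 = -4595$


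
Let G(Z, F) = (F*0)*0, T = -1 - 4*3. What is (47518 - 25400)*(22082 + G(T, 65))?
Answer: 488409676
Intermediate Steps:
T = -13 (T = -1 - 12 = -13)
G(Z, F) = 0 (G(Z, F) = 0*0 = 0)
(47518 - 25400)*(22082 + G(T, 65)) = (47518 - 25400)*(22082 + 0) = 22118*22082 = 488409676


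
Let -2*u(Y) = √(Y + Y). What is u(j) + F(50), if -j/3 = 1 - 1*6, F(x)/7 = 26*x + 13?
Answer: 9191 - √30/2 ≈ 9188.3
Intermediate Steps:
F(x) = 91 + 182*x (F(x) = 7*(26*x + 13) = 7*(13 + 26*x) = 91 + 182*x)
j = 15 (j = -3*(1 - 1*6) = -3*(1 - 6) = -3*(-5) = 15)
u(Y) = -√2*√Y/2 (u(Y) = -√(Y + Y)/2 = -√2*√Y/2)
u(j) + F(50) = -√2*√15/2 + (91 + 182*50) = -√30/2 + (91 + 9100) = -√30/2 + 9191 = 9191 - √30/2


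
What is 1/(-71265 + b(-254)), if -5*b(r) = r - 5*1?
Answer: -5/356066 ≈ -1.4042e-5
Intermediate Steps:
b(r) = 1 - r/5 (b(r) = -(r - 5*1)/5 = -(r - 5)/5 = -(-5 + r)/5 = 1 - r/5)
1/(-71265 + b(-254)) = 1/(-71265 + (1 - ⅕*(-254))) = 1/(-71265 + (1 + 254/5)) = 1/(-71265 + 259/5) = 1/(-356066/5) = -5/356066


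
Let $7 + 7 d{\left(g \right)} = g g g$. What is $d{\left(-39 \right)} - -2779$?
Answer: $- \frac{39873}{7} \approx -5696.1$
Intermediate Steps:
$d{\left(g \right)} = -1 + \frac{g^{3}}{7}$ ($d{\left(g \right)} = -1 + \frac{g g g}{7} = -1 + \frac{g^{2} g}{7} = -1 + \frac{g^{3}}{7}$)
$d{\left(-39 \right)} - -2779 = \left(-1 + \frac{\left(-39\right)^{3}}{7}\right) - -2779 = \left(-1 + \frac{1}{7} \left(-59319\right)\right) + 2779 = \left(-1 - \frac{59319}{7}\right) + 2779 = - \frac{59326}{7} + 2779 = - \frac{39873}{7}$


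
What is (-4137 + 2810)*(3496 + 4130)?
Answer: -10119702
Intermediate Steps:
(-4137 + 2810)*(3496 + 4130) = -1327*7626 = -10119702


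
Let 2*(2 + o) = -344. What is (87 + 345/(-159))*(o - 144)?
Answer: -26976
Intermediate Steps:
o = -174 (o = -2 + (½)*(-344) = -2 - 172 = -174)
(87 + 345/(-159))*(o - 144) = (87 + 345/(-159))*(-174 - 144) = (87 + 345*(-1/159))*(-318) = (87 - 115/53)*(-318) = (4496/53)*(-318) = -26976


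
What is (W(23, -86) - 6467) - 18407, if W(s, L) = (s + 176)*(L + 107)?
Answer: -20695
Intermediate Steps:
W(s, L) = (107 + L)*(176 + s) (W(s, L) = (176 + s)*(107 + L) = (107 + L)*(176 + s))
(W(23, -86) - 6467) - 18407 = ((18832 + 107*23 + 176*(-86) - 86*23) - 6467) - 18407 = ((18832 + 2461 - 15136 - 1978) - 6467) - 18407 = (4179 - 6467) - 18407 = -2288 - 18407 = -20695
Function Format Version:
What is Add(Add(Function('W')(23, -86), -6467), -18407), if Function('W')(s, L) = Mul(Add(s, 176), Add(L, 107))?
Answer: -20695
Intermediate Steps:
Function('W')(s, L) = Mul(Add(107, L), Add(176, s)) (Function('W')(s, L) = Mul(Add(176, s), Add(107, L)) = Mul(Add(107, L), Add(176, s)))
Add(Add(Function('W')(23, -86), -6467), -18407) = Add(Add(Add(18832, Mul(107, 23), Mul(176, -86), Mul(-86, 23)), -6467), -18407) = Add(Add(Add(18832, 2461, -15136, -1978), -6467), -18407) = Add(Add(4179, -6467), -18407) = Add(-2288, -18407) = -20695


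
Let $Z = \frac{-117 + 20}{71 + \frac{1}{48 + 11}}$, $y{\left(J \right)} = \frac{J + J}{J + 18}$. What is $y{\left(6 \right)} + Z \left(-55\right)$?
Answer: $\frac{31686}{419} \approx 75.623$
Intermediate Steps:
$y{\left(J \right)} = \frac{2 J}{18 + J}$
$Z = - \frac{5723}{4190}$ ($Z = - \frac{97}{71 + \frac{1}{59}} = - \frac{97}{\frac{4190}{59}} = \left(-97\right) \frac{59}{4190} = - \frac{5723}{4190} \approx -1.3659$)
$y{\left(6 \right)} + Z \left(-55\right) = 2 \cdot 6 \frac{1}{18 + 6} - - \frac{62953}{838} = 2 \cdot 6 \cdot \frac{1}{24} + \frac{62953}{838} = \frac{1}{2} + \frac{62953}{838} = \frac{31686}{419}$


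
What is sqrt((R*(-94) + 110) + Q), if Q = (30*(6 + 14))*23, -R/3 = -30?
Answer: 5*sqrt(218) ≈ 73.824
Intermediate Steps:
R = 90 (R = -3*(-30) = 90)
Q = 13800 (Q = (30*20)*23 = 600*23 = 13800)
sqrt((R*(-94) + 110) + Q) = sqrt((90*(-94) + 110) + 13800) = sqrt((-8460 + 110) + 13800) = sqrt(-8350 + 13800) = sqrt(5450) = 5*sqrt(218)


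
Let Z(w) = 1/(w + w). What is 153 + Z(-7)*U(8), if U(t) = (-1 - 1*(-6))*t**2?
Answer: 911/7 ≈ 130.14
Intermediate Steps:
Z(w) = 1/(2*w)
U(t) = 5*t**2 (U(t) = (-1 + 6)*t**2 = 5*t**2)
153 + Z(-7)*U(8) = 153 + ((1/2)/(-7))*(5*8**2) = 153 + ((1/2)*(-1/7))*(5*64) = 153 - 1/14*320 = 153 - 160/7 = 911/7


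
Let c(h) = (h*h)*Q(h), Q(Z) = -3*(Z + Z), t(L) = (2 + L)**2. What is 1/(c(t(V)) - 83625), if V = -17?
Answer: -1/68427375 ≈ -1.4614e-8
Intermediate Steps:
Q(Z) = -6*Z
c(h) = -6*h**3 (c(h) = (h*h)*(-6*h) = h**2*(-6*h) = -6*h**3)
1/(c(t(V)) - 83625) = 1/(-6*(2 - 17)**6 - 83625) = 1/(-6*((-15)**2)**3 - 83625) = 1/(-6*225**3 - 83625) = 1/(-6*11390625 - 83625) = 1/(-68343750 - 83625) = 1/(-68427375) = -1/68427375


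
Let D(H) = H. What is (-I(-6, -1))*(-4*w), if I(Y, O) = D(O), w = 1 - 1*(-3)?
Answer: -16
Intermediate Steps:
w = 4 (w = 1 + 3 = 4)
I(Y, O) = O
(-I(-6, -1))*(-4*w) = (-1*(-1))*(-4*4) = 1*(-16) = -16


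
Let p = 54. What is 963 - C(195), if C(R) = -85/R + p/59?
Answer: 2214760/2301 ≈ 962.52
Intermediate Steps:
C(R) = 54/59 - 85/R (C(R) = -85/R + 54/59 = 54/59 - 85/R)
963 - C(195) = 963 - (54/59 - 85/195) = 963 - (54/59 - 85*1/195) = 963 - (54/59 - 17/39) = 963 - 1*1103/2301 = 963 - 1103/2301 = 2214760/2301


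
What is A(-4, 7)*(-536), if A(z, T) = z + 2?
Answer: 1072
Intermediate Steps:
A(z, T) = 2 + z
A(-4, 7)*(-536) = (2 - 4)*(-536) = -2*(-536) = 1072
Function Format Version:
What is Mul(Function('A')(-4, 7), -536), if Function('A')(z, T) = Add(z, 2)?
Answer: 1072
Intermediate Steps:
Function('A')(z, T) = Add(2, z)
Mul(Function('A')(-4, 7), -536) = Mul(Add(2, -4), -536) = Mul(-2, -536) = 1072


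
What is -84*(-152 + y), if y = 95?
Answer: 4788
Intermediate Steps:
-84*(-152 + y) = -84*(-152 + 95) = -84*(-57) = 4788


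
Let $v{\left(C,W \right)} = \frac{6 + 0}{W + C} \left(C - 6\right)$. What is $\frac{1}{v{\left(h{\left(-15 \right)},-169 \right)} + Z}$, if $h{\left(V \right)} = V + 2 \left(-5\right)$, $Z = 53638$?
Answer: $\frac{97}{5202979} \approx 1.8643 \cdot 10^{-5}$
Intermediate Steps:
$h{\left(V \right)} = -10 + V$ ($h{\left(V \right)} = V - 10 = -10 + V$)
$v{\left(C,W \right)} = \frac{6 \left(-6 + C\right)}{C + W}$ ($v{\left(C,W \right)} = \frac{6}{C + W} \left(-6 + C\right) = \frac{6 \left(-6 + C\right)}{C + W}$)
$\frac{1}{v{\left(h{\left(-15 \right)},-169 \right)} + Z} = \frac{1}{\frac{6 \left(-6 - 25\right)}{\left(-10 - 15\right) - 169} + 53638} = \frac{1}{\frac{6 \left(-6 - 25\right)}{-25 - 169} + 53638} = \frac{1}{6 \frac{1}{-194} \left(-31\right) + 53638} = \frac{1}{6 \left(- \frac{1}{194}\right) \left(-31\right) + 53638} = \frac{1}{\frac{93}{97} + 53638} = \frac{1}{\frac{5202979}{97}} = \frac{97}{5202979}$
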